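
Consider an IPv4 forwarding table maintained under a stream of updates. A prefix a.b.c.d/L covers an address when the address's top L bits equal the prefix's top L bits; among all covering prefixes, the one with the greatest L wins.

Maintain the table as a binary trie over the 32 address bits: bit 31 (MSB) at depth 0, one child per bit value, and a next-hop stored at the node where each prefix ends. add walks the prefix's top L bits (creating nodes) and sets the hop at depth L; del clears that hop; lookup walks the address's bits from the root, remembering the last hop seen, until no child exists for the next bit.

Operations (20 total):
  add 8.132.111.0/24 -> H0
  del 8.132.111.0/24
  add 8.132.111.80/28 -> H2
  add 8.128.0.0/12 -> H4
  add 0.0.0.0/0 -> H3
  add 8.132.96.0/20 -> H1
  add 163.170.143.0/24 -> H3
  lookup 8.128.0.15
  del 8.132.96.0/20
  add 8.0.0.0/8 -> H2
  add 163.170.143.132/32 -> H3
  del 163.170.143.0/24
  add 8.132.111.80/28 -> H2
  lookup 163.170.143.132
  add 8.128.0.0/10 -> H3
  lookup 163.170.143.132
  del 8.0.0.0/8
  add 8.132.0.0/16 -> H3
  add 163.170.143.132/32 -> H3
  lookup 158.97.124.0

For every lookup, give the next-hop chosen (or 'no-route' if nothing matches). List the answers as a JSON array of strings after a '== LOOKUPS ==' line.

Trace:
  add 8.132.111.0/24 -> H0 at depth 24
  - 8.132.111.0/24 clear@24
  add 8.132.111.80/28 -> H2 at depth 28
  add 8.128.0.0/12 -> H4 at depth 12
  add 0.0.0.0/0 -> H3 at depth 0
  add 8.132.96.0/20 -> H1 at depth 20
  add 163.170.143.0/24 -> H3 at depth 24
  ? 8.128.0.15  path d0:H3→d1:-→d2:-→d3:-→d4:-→d5:-→d6:-→d7:-→d8:-→d9:-→d10:-→d11:-→d12:H4→d13:-  best=H4
  - 8.132.96.0/20 clear@20
  add 8.0.0.0/8 -> H2 at depth 8
  add 163.170.143.132/32 -> H3 at depth 32
  - 163.170.143.0/24 clear@24
  add 8.132.111.80/28 -> H2 at depth 28
  ? 163.170.143.132  path d0:H3→d1:-→d2:-→d3:-→d4:-→d5:-→d6:-→d7:-→d8:-→d9:-→d10:-→d11:-→d12:-→d13:-→d14:-→d15:-→d16:-→d17:-→d18:-→d19:-→d20:-→d21:-→d22:-→d23:-→d24:-→d25:-→d26:-→d27:-→d28:-→d29:-→d30:-→d31:-→d32:H3  best=H3
  add 8.128.0.0/10 -> H3 at depth 10
  ? 163.170.143.132  path d0:H3→d1:-→d2:-→d3:-→d4:-→d5:-→d6:-→d7:-→d8:-→d9:-→d10:-→d11:-→d12:-→d13:-→d14:-→d15:-→d16:-→d17:-→d18:-→d19:-→d20:-→d21:-→d22:-→d23:-→d24:-→d25:-→d26:-→d27:-→d28:-→d29:-→d30:-→d31:-→d32:H3  best=H3
  - 8.0.0.0/8 clear@8
  add 8.132.0.0/16 -> H3 at depth 16
  add 163.170.143.132/32 -> H3 at depth 32
  ? 158.97.124.0  path d0:H3→d1:-→d2:-  best=H3

== LOOKUPS ==
["H4","H3","H3","H3"]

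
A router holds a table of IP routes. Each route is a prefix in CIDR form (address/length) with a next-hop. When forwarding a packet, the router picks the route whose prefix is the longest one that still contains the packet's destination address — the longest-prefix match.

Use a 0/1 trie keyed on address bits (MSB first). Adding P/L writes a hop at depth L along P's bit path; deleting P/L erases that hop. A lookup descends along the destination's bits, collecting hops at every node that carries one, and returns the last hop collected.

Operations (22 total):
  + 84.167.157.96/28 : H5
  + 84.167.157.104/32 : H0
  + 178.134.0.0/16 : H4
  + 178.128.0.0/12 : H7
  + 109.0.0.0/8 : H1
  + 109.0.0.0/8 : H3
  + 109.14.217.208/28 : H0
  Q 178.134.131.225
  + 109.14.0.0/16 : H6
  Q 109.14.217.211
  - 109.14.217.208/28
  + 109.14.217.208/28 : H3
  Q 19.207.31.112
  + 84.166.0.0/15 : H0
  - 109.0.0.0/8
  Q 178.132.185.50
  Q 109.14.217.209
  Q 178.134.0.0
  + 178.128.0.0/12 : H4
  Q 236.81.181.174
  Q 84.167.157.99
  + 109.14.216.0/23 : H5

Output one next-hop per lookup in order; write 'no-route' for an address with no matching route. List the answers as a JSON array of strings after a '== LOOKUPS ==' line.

Apply in order:
  add 84.167.157.96/28 -> H5 at depth 28
  add 84.167.157.104/32 -> H0 at depth 32
  add 178.134.0.0/16 -> H4 at depth 16
  add 178.128.0.0/12 -> H7 at depth 12
  add 109.0.0.0/8 -> H1 at depth 8
  add 109.0.0.0/8 -> H3 at depth 8
  add 109.14.217.208/28 -> H0 at depth 28
  lookup 178.134.131.225: bits 1011001010000110 walk d0:-→d1:-→d2:-→d3:-→d4:-→d5:-→d6:-→d7:-→d8:-→d9:-→d10:-→d11:-→d12:H7→d13:-→d14:-→d15:-→d16:H4 -> H4
  add 109.14.0.0/16 -> H6 at depth 16
  lookup 109.14.217.211: bits 0110110100001110110110011101 walk d0:-→d1:-→d2:-→d3:-→d4:-→d5:-→d6:-→d7:-→d8:H3→d9:-→d10:-→d11:-→d12:-→d13:-→d14:-→d15:-→d16:H6→d17:-→d18:-→d19:-→d20:-→d21:-→d22:-→d23:-→d24:-→d25:-→d26:-→d27:-→d28:H0 -> H0
  - 109.14.217.208/28 clear@28
  add 109.14.217.208/28 -> H3 at depth 28
  lookup 19.207.31.112: bits 0 walk d0:-→d1:- -> no-route
  add 84.166.0.0/15 -> H0 at depth 15
  - 109.0.0.0/8 clear@8
  lookup 178.132.185.50: bits 10110010100001 walk d0:-→d1:-→d2:-→d3:-→d4:-→d5:-→d6:-→d7:-→d8:-→d9:-→d10:-→d11:-→d12:H7→d13:-→d14:- -> H7
  lookup 109.14.217.209: bits 0110110100001110110110011101 walk d0:-→d1:-→d2:-→d3:-→d4:-→d5:-→d6:-→d7:-→d8:-→d9:-→d10:-→d11:-→d12:-→d13:-→d14:-→d15:-→d16:H6→d17:-→d18:-→d19:-→d20:-→d21:-→d22:-→d23:-→d24:-→d25:-→d26:-→d27:-→d28:H3 -> H3
  lookup 178.134.0.0: bits 1011001010000110 walk d0:-→d1:-→d2:-→d3:-→d4:-→d5:-→d6:-→d7:-→d8:-→d9:-→d10:-→d11:-→d12:H7→d13:-→d14:-→d15:-→d16:H4 -> H4
  add 178.128.0.0/12 -> H4 at depth 12
  lookup 236.81.181.174: bits 1 walk d0:-→d1:- -> no-route
  lookup 84.167.157.99: bits 0101010010100111100111010110 walk d0:-→d1:-→d2:-→d3:-→d4:-→d5:-→d6:-→d7:-→d8:-→d9:-→d10:-→d11:-→d12:-→d13:-→d14:-→d15:H0→d16:-→d17:-→d18:-→d19:-→d20:-→d21:-→d22:-→d23:-→d24:-→d25:-→d26:-→d27:-→d28:H5 -> H5
  add 109.14.216.0/23 -> H5 at depth 23

== LOOKUPS ==
["H4","H0","no-route","H7","H3","H4","no-route","H5"]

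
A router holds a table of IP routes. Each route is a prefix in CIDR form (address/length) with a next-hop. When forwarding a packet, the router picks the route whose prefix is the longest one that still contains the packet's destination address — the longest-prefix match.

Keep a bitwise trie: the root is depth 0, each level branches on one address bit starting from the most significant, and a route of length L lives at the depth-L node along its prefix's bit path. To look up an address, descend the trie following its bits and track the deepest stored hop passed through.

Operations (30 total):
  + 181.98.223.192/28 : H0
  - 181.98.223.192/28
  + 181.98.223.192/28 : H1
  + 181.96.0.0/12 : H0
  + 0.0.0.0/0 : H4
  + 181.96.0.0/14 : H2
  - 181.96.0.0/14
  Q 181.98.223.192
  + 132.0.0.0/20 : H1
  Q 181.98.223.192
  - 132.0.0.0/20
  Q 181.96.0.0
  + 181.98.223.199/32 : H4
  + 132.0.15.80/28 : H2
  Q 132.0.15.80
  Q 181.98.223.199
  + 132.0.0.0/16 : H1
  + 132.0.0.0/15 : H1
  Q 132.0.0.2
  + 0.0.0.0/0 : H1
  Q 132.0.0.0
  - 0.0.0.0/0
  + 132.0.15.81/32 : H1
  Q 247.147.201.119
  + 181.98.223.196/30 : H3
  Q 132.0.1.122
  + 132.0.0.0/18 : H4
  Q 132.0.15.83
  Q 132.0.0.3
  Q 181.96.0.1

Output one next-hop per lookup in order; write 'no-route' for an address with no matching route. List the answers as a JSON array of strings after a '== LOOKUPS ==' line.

Apply in order:
  add 181.98.223.192/28 -> H0 at depth 28
  del 181.98.223.192/28 (clear depth 28)
  add 181.98.223.192/28 -> H1 at depth 28
  add 181.96.0.0/12 -> H0 at depth 12
  add 0.0.0.0/0 -> H4 at depth 0
  add 181.96.0.0/14 -> H2 at depth 14
  del 181.96.0.0/14 (clear depth 14)
  Q 181.98.223.192: descend 1011010101100010110111111100 ; hops seen [H4,H0,H1] ; pick H1
  add 132.0.0.0/20 -> H1 at depth 20
  Q 181.98.223.192: descend 1011010101100010110111111100 ; hops seen [H4,H0,H1] ; pick H1
  del 132.0.0.0/20 (clear depth 20)
  Q 181.96.0.0: descend 10110101011000 ; hops seen [H4,H0] ; pick H0
  add 181.98.223.199/32 -> H4 at depth 32
  add 132.0.15.80/28 -> H2 at depth 28
  Q 132.0.15.80: descend 1000010000000000000011110101 ; hops seen [H4,H2] ; pick H2
  Q 181.98.223.199: descend 10110101011000101101111111000111 ; hops seen [H4,H0,H1,H4] ; pick H4
  add 132.0.0.0/16 -> H1 at depth 16
  add 132.0.0.0/15 -> H1 at depth 15
  Q 132.0.0.2: descend 10000100000000000000 ; hops seen [H4,H1,H1] ; pick H1
  add 0.0.0.0/0 -> H1 at depth 0
  Q 132.0.0.0: descend 10000100000000000000 ; hops seen [H1,H1,H1] ; pick H1
  del 0.0.0.0/0 (clear depth 0)
  add 132.0.15.81/32 -> H1 at depth 32
  Q 247.147.201.119: descend 1 ; hops seen [∅] ; pick no-route
  add 181.98.223.196/30 -> H3 at depth 30
  Q 132.0.1.122: descend 10000100000000000000 ; hops seen [H1,H1] ; pick H1
  add 132.0.0.0/18 -> H4 at depth 18
  Q 132.0.15.83: descend 100001000000000000001111010100 ; hops seen [H1,H1,H4,H2] ; pick H2
  Q 132.0.0.3: descend 10000100000000000000 ; hops seen [H1,H1,H4] ; pick H4
  Q 181.96.0.1: descend 10110101011000 ; hops seen [H0] ; pick H0

== LOOKUPS ==
["H1","H1","H0","H2","H4","H1","H1","no-route","H1","H2","H4","H0"]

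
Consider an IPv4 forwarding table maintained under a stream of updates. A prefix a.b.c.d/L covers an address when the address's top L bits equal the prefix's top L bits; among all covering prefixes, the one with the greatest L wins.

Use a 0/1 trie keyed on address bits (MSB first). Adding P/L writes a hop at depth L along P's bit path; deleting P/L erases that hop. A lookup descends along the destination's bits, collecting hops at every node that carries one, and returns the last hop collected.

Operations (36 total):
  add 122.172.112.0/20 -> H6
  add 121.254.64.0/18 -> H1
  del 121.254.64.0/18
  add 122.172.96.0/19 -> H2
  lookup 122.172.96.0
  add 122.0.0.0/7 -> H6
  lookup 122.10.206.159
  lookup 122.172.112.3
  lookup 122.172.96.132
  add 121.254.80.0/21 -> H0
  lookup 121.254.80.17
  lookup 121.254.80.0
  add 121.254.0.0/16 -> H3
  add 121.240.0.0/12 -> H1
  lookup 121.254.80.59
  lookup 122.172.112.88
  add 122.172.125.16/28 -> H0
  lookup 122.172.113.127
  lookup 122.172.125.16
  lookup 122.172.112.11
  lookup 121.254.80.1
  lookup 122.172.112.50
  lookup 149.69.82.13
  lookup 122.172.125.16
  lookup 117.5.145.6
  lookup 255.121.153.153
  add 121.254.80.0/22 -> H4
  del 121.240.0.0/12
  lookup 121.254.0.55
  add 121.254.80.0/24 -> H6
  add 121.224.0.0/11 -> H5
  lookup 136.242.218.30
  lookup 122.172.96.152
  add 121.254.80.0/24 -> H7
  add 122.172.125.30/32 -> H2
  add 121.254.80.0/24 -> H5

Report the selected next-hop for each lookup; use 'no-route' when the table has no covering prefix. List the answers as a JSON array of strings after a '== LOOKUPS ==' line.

Process each operation:
  add 122.172.112.0/20 -> H6 at depth 20
  add 121.254.64.0/18 -> H1 at depth 18
  del 121.254.64.0/18 (clear depth 18)
  add 122.172.96.0/19 -> H2 at depth 19
  Q 122.172.96.0: descend 0111101010101100011 ; hops seen [H2] ; pick H2
  add 122.0.0.0/7 -> H6 at depth 7
  Q 122.10.206.159: descend 01111010 ; hops seen [H6] ; pick H6
  Q 122.172.112.3: descend 01111010101011000111 ; hops seen [H6,H2,H6] ; pick H6
  Q 122.172.96.132: descend 0111101010101100011 ; hops seen [H6,H2] ; pick H2
  add 121.254.80.0/21 -> H0 at depth 21
  Q 121.254.80.17: descend 011110011111111001010 ; hops seen [H0] ; pick H0
  Q 121.254.80.0: descend 011110011111111001010 ; hops seen [H0] ; pick H0
  add 121.254.0.0/16 -> H3 at depth 16
  add 121.240.0.0/12 -> H1 at depth 12
  Q 121.254.80.59: descend 011110011111111001010 ; hops seen [H1,H3,H0] ; pick H0
  Q 122.172.112.88: descend 01111010101011000111 ; hops seen [H6,H2,H6] ; pick H6
  add 122.172.125.16/28 -> H0 at depth 28
  Q 122.172.113.127: descend 01111010101011000111 ; hops seen [H6,H2,H6] ; pick H6
  Q 122.172.125.16: descend 0111101010101100011111010001 ; hops seen [H6,H2,H6,H0] ; pick H0
  Q 122.172.112.11: descend 01111010101011000111 ; hops seen [H6,H2,H6] ; pick H6
  Q 121.254.80.1: descend 011110011111111001010 ; hops seen [H1,H3,H0] ; pick H0
  Q 122.172.112.50: descend 01111010101011000111 ; hops seen [H6,H2,H6] ; pick H6
  Q 149.69.82.13: descend ε ; hops seen [∅] ; pick no-route
  Q 122.172.125.16: descend 0111101010101100011111010001 ; hops seen [H6,H2,H6,H0] ; pick H0
  Q 117.5.145.6: descend 0111 ; hops seen [∅] ; pick no-route
  Q 255.121.153.153: descend ε ; hops seen [∅] ; pick no-route
  add 121.254.80.0/22 -> H4 at depth 22
  del 121.240.0.0/12 (clear depth 12)
  Q 121.254.0.55: descend 01111001111111100 ; hops seen [H3] ; pick H3
  add 121.254.80.0/24 -> H6 at depth 24
  add 121.224.0.0/11 -> H5 at depth 11
  Q 136.242.218.30: descend ε ; hops seen [∅] ; pick no-route
  Q 122.172.96.152: descend 0111101010101100011 ; hops seen [H6,H2] ; pick H2
  add 121.254.80.0/24 -> H7 at depth 24
  add 122.172.125.30/32 -> H2 at depth 32
  add 121.254.80.0/24 -> H5 at depth 24

== LOOKUPS ==
["H2","H6","H6","H2","H0","H0","H0","H6","H6","H0","H6","H0","H6","no-route","H0","no-route","no-route","H3","no-route","H2"]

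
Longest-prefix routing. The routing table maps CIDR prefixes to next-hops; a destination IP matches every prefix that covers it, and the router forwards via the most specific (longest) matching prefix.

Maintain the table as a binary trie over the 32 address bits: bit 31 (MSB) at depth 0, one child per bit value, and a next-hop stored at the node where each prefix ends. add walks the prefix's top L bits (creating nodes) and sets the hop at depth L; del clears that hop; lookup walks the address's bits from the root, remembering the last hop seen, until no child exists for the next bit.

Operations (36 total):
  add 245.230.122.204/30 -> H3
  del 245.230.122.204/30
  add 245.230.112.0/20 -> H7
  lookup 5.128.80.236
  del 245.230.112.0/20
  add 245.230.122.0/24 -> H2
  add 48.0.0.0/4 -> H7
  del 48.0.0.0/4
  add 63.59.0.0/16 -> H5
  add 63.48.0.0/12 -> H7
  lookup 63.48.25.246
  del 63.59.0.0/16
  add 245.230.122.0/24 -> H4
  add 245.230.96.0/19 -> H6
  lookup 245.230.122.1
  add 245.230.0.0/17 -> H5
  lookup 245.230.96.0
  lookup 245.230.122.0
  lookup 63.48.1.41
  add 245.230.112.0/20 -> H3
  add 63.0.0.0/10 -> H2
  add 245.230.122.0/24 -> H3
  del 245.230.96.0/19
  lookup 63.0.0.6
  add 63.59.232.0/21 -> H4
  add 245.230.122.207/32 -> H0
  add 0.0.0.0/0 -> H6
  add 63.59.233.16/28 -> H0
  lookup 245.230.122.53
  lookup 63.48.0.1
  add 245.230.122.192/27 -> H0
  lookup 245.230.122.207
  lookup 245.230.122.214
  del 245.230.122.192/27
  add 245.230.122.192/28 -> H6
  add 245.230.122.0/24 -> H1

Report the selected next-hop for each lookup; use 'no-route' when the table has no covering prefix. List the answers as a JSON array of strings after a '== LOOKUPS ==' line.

Apply in order:
  + 245.230.122.204/30 (H3) depth=30
  - 245.230.122.204/30 clear@30
  + 245.230.112.0/20 (H7) depth=20
  ? 5.128.80.236  path d0:-  best=no-route
  - 245.230.112.0/20 clear@20
  + 245.230.122.0/24 (H2) depth=24
  + 48.0.0.0/4 (H7) depth=4
  - 48.0.0.0/4 clear@4
  + 63.59.0.0/16 (H5) depth=16
  + 63.48.0.0/12 (H7) depth=12
  ? 63.48.25.246  path d0:-→d1:-→d2:-→d3:-→d4:-→d5:-→d6:-→d7:-→d8:-→d9:-→d10:-→d11:-→d12:H7  best=H7
  - 63.59.0.0/16 clear@16
  + 245.230.122.0/24 (H4) depth=24
  + 245.230.96.0/19 (H6) depth=19
  ? 245.230.122.1  path d0:-→d1:-→d2:-→d3:-→d4:-→d5:-→d6:-→d7:-→d8:-→d9:-→d10:-→d11:-→d12:-→d13:-→d14:-→d15:-→d16:-→d17:-→d18:-→d19:H6→d20:-→d21:-→d22:-→d23:-→d24:H4  best=H4
  + 245.230.0.0/17 (H5) depth=17
  ? 245.230.96.0  path d0:-→d1:-→d2:-→d3:-→d4:-→d5:-→d6:-→d7:-→d8:-→d9:-→d10:-→d11:-→d12:-→d13:-→d14:-→d15:-→d16:-→d17:H5→d18:-→d19:H6  best=H6
  ? 245.230.122.0  path d0:-→d1:-→d2:-→d3:-→d4:-→d5:-→d6:-→d7:-→d8:-→d9:-→d10:-→d11:-→d12:-→d13:-→d14:-→d15:-→d16:-→d17:H5→d18:-→d19:H6→d20:-→d21:-→d22:-→d23:-→d24:H4  best=H4
  ? 63.48.1.41  path d0:-→d1:-→d2:-→d3:-→d4:-→d5:-→d6:-→d7:-→d8:-→d9:-→d10:-→d11:-→d12:H7  best=H7
  + 245.230.112.0/20 (H3) depth=20
  + 63.0.0.0/10 (H2) depth=10
  + 245.230.122.0/24 (H3) depth=24
  - 245.230.96.0/19 clear@19
  ? 63.0.0.6  path d0:-→d1:-→d2:-→d3:-→d4:-→d5:-→d6:-→d7:-→d8:-→d9:-→d10:H2  best=H2
  + 63.59.232.0/21 (H4) depth=21
  + 245.230.122.207/32 (H0) depth=32
  + 0.0.0.0/0 (H6) depth=0
  + 63.59.233.16/28 (H0) depth=28
  ? 245.230.122.53  path d0:H6→d1:-→d2:-→d3:-→d4:-→d5:-→d6:-→d7:-→d8:-→d9:-→d10:-→d11:-→d12:-→d13:-→d14:-→d15:-→d16:-→d17:H5→d18:-→d19:-→d20:H3→d21:-→d22:-→d23:-→d24:H3  best=H3
  ? 63.48.0.1  path d0:H6→d1:-→d2:-→d3:-→d4:-→d5:-→d6:-→d7:-→d8:-→d9:-→d10:H2→d11:-→d12:H7  best=H7
  + 245.230.122.192/27 (H0) depth=27
  ? 245.230.122.207  path d0:H6→d1:-→d2:-→d3:-→d4:-→d5:-→d6:-→d7:-→d8:-→d9:-→d10:-→d11:-→d12:-→d13:-→d14:-→d15:-→d16:-→d17:H5→d18:-→d19:-→d20:H3→d21:-→d22:-→d23:-→d24:H3→d25:-→d26:-→d27:H0→d28:-→d29:-→d30:-→d31:-→d32:H0  best=H0
  ? 245.230.122.214  path d0:H6→d1:-→d2:-→d3:-→d4:-→d5:-→d6:-→d7:-→d8:-→d9:-→d10:-→d11:-→d12:-→d13:-→d14:-→d15:-→d16:-→d17:H5→d18:-→d19:-→d20:H3→d21:-→d22:-→d23:-→d24:H3→d25:-→d26:-→d27:H0  best=H0
  - 245.230.122.192/27 clear@27
  + 245.230.122.192/28 (H6) depth=28
  + 245.230.122.0/24 (H1) depth=24

== LOOKUPS ==
["no-route","H7","H4","H6","H4","H7","H2","H3","H7","H0","H0"]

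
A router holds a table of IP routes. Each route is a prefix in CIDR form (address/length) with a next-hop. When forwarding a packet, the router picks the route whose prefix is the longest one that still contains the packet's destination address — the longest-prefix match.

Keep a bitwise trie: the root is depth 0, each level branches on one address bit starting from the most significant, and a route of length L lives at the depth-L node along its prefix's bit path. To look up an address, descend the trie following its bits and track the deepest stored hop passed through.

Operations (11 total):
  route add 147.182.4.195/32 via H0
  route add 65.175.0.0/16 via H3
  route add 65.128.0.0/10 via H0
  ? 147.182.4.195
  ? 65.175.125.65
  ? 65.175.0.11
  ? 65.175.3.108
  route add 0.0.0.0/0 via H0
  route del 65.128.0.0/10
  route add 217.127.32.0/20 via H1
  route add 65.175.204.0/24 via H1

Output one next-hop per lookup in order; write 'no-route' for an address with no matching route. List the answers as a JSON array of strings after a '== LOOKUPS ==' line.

Trace:
  add 147.182.4.195/32 -> H0 at depth 32
  add 65.175.0.0/16 -> H3 at depth 16
  add 65.128.0.0/10 -> H0 at depth 10
  lookup 147.182.4.195: bits 10010011101101100000010011000011 walk d0:-→d1:-→d2:-→d3:-→d4:-→d5:-→d6:-→d7:-→d8:-→d9:-→d10:-→d11:-→d12:-→d13:-→d14:-→d15:-→d16:-→d17:-→d18:-→d19:-→d20:-→d21:-→d22:-→d23:-→d24:-→d25:-→d26:-→d27:-→d28:-→d29:-→d30:-→d31:-→d32:H0 -> H0
  lookup 65.175.125.65: bits 0100000110101111 walk d0:-→d1:-→d2:-→d3:-→d4:-→d5:-→d6:-→d7:-→d8:-→d9:-→d10:H0→d11:-→d12:-→d13:-→d14:-→d15:-→d16:H3 -> H3
  lookup 65.175.0.11: bits 0100000110101111 walk d0:-→d1:-→d2:-→d3:-→d4:-→d5:-→d6:-→d7:-→d8:-→d9:-→d10:H0→d11:-→d12:-→d13:-→d14:-→d15:-→d16:H3 -> H3
  lookup 65.175.3.108: bits 0100000110101111 walk d0:-→d1:-→d2:-→d3:-→d4:-→d5:-→d6:-→d7:-→d8:-→d9:-→d10:H0→d11:-→d12:-→d13:-→d14:-→d15:-→d16:H3 -> H3
  add 0.0.0.0/0 -> H0 at depth 0
  del 65.128.0.0/10 (clear depth 10)
  add 217.127.32.0/20 -> H1 at depth 20
  add 65.175.204.0/24 -> H1 at depth 24

== LOOKUPS ==
["H0","H3","H3","H3"]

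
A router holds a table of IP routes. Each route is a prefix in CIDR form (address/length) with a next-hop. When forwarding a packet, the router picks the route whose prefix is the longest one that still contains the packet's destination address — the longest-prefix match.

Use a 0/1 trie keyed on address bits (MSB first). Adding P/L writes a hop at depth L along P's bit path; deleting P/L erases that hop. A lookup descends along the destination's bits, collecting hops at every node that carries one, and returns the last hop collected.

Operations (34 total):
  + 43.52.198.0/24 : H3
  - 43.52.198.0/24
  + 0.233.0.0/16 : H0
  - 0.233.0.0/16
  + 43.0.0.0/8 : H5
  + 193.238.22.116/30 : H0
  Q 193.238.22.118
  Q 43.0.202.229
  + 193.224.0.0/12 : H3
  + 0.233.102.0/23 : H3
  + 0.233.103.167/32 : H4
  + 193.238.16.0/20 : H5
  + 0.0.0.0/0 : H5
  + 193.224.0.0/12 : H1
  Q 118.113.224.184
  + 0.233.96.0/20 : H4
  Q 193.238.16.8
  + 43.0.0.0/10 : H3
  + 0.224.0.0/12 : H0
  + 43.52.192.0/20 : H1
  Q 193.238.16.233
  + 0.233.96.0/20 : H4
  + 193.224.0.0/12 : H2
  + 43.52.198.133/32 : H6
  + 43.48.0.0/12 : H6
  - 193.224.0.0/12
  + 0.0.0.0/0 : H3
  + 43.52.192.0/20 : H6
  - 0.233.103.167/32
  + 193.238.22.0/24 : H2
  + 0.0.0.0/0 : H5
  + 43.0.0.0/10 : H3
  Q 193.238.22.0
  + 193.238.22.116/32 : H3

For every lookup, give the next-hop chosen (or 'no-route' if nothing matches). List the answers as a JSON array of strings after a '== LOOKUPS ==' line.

Process each operation:
  + 43.52.198.0/24 (H3) depth=24
  del 43.52.198.0/24 (clear depth 24)
  + 0.233.0.0/16 (H0) depth=16
  del 0.233.0.0/16 (clear depth 16)
  + 43.0.0.0/8 (H5) depth=8
  + 193.238.22.116/30 (H0) depth=30
  lookup 193.238.22.118: bits 110000011110111000010110011101 walk d0:-→d1:-→d2:-→d3:-→d4:-→d5:-→d6:-→d7:-→d8:-→d9:-→d10:-→d11:-→d12:-→d13:-→d14:-→d15:-→d16:-→d17:-→d18:-→d19:-→d20:-→d21:-→d22:-→d23:-→d24:-→d25:-→d26:-→d27:-→d28:-→d29:-→d30:H0 -> H0
  lookup 43.0.202.229: bits 0010101100 walk d0:-→d1:-→d2:-→d3:-→d4:-→d5:-→d6:-→d7:-→d8:H5→d9:-→d10:- -> H5
  + 193.224.0.0/12 (H3) depth=12
  + 0.233.102.0/23 (H3) depth=23
  + 0.233.103.167/32 (H4) depth=32
  + 193.238.16.0/20 (H5) depth=20
  + 0.0.0.0/0 (H5) depth=0
  + 193.224.0.0/12 (H1) depth=12
  lookup 118.113.224.184: bits 0 walk d0:H5→d1:- -> H5
  + 0.233.96.0/20 (H4) depth=20
  lookup 193.238.16.8: bits 110000011110111000010 walk d0:H5→d1:-→d2:-→d3:-→d4:-→d5:-→d6:-→d7:-→d8:-→d9:-→d10:-→d11:-→d12:H1→d13:-→d14:-→d15:-→d16:-→d17:-→d18:-→d19:-→d20:H5→d21:- -> H5
  + 43.0.0.0/10 (H3) depth=10
  + 0.224.0.0/12 (H0) depth=12
  + 43.52.192.0/20 (H1) depth=20
  lookup 193.238.16.233: bits 110000011110111000010 walk d0:H5→d1:-→d2:-→d3:-→d4:-→d5:-→d6:-→d7:-→d8:-→d9:-→d10:-→d11:-→d12:H1→d13:-→d14:-→d15:-→d16:-→d17:-→d18:-→d19:-→d20:H5→d21:- -> H5
  + 0.233.96.0/20 (H4) depth=20
  + 193.224.0.0/12 (H2) depth=12
  + 43.52.198.133/32 (H6) depth=32
  + 43.48.0.0/12 (H6) depth=12
  del 193.224.0.0/12 (clear depth 12)
  + 0.0.0.0/0 (H3) depth=0
  + 43.52.192.0/20 (H6) depth=20
  del 0.233.103.167/32 (clear depth 32)
  + 193.238.22.0/24 (H2) depth=24
  + 0.0.0.0/0 (H5) depth=0
  + 43.0.0.0/10 (H3) depth=10
  lookup 193.238.22.0: bits 1100000111101110000101100 walk d0:H5→d1:-→d2:-→d3:-→d4:-→d5:-→d6:-→d7:-→d8:-→d9:-→d10:-→d11:-→d12:-→d13:-→d14:-→d15:-→d16:-→d17:-→d18:-→d19:-→d20:H5→d21:-→d22:-→d23:-→d24:H2→d25:- -> H2
  + 193.238.22.116/32 (H3) depth=32

== LOOKUPS ==
["H0","H5","H5","H5","H5","H2"]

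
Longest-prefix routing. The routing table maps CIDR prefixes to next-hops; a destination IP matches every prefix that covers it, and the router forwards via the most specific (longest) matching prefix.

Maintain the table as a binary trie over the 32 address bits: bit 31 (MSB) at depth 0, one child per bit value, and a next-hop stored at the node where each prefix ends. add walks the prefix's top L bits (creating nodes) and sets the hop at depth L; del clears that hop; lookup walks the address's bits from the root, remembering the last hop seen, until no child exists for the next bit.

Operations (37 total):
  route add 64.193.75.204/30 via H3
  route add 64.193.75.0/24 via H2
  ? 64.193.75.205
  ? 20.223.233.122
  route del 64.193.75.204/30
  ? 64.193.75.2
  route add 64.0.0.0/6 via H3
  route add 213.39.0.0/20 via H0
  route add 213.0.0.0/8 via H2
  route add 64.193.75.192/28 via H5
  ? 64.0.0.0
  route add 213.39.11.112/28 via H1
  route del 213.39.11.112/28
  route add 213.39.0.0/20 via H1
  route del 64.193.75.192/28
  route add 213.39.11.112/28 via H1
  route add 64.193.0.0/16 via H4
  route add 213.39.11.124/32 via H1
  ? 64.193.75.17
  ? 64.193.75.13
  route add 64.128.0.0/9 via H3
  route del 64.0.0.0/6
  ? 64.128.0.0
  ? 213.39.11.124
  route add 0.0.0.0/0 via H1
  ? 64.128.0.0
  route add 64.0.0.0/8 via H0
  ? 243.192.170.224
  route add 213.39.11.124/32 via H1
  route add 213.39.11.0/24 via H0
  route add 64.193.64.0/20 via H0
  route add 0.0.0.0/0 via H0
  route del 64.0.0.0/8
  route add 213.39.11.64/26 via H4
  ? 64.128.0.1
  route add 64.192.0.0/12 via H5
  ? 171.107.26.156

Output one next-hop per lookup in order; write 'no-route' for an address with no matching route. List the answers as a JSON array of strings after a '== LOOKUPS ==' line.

Trace:
  add 64.193.75.204/30 -> H3 at depth 30
  add 64.193.75.0/24 -> H2 at depth 24
  ? 64.193.75.205  path d0:-→d1:-→d2:-→d3:-→d4:-→d5:-→d6:-→d7:-→d8:-→d9:-→d10:-→d11:-→d12:-→d13:-→d14:-→d15:-→d16:-→d17:-→d18:-→d19:-→d20:-→d21:-→d22:-→d23:-→d24:H2→d25:-→d26:-→d27:-→d28:-→d29:-→d30:H3  best=H3
  ? 20.223.233.122  path d0:-→d1:-  best=no-route
  - 64.193.75.204/30 clear@30
  ? 64.193.75.2  path d0:-→d1:-→d2:-→d3:-→d4:-→d5:-→d6:-→d7:-→d8:-→d9:-→d10:-→d11:-→d12:-→d13:-→d14:-→d15:-→d16:-→d17:-→d18:-→d19:-→d20:-→d21:-→d22:-→d23:-→d24:H2  best=H2
  add 64.0.0.0/6 -> H3 at depth 6
  add 213.39.0.0/20 -> H0 at depth 20
  add 213.0.0.0/8 -> H2 at depth 8
  add 64.193.75.192/28 -> H5 at depth 28
  ? 64.0.0.0  path d0:-→d1:-→d2:-→d3:-→d4:-→d5:-→d6:H3→d7:-→d8:-  best=H3
  add 213.39.11.112/28 -> H1 at depth 28
  - 213.39.11.112/28 clear@28
  add 213.39.0.0/20 -> H1 at depth 20
  - 64.193.75.192/28 clear@28
  add 213.39.11.112/28 -> H1 at depth 28
  add 64.193.0.0/16 -> H4 at depth 16
  add 213.39.11.124/32 -> H1 at depth 32
  ? 64.193.75.17  path d0:-→d1:-→d2:-→d3:-→d4:-→d5:-→d6:H3→d7:-→d8:-→d9:-→d10:-→d11:-→d12:-→d13:-→d14:-→d15:-→d16:H4→d17:-→d18:-→d19:-→d20:-→d21:-→d22:-→d23:-→d24:H2  best=H2
  ? 64.193.75.13  path d0:-→d1:-→d2:-→d3:-→d4:-→d5:-→d6:H3→d7:-→d8:-→d9:-→d10:-→d11:-→d12:-→d13:-→d14:-→d15:-→d16:H4→d17:-→d18:-→d19:-→d20:-→d21:-→d22:-→d23:-→d24:H2  best=H2
  add 64.128.0.0/9 -> H3 at depth 9
  - 64.0.0.0/6 clear@6
  ? 64.128.0.0  path d0:-→d1:-→d2:-→d3:-→d4:-→d5:-→d6:-→d7:-→d8:-→d9:H3  best=H3
  ? 213.39.11.124  path d0:-→d1:-→d2:-→d3:-→d4:-→d5:-→d6:-→d7:-→d8:H2→d9:-→d10:-→d11:-→d12:-→d13:-→d14:-→d15:-→d16:-→d17:-→d18:-→d19:-→d20:H1→d21:-→d22:-→d23:-→d24:-→d25:-→d26:-→d27:-→d28:H1→d29:-→d30:-→d31:-→d32:H1  best=H1
  add 0.0.0.0/0 -> H1 at depth 0
  ? 64.128.0.0  path d0:H1→d1:-→d2:-→d3:-→d4:-→d5:-→d6:-→d7:-→d8:-→d9:H3  best=H3
  add 64.0.0.0/8 -> H0 at depth 8
  ? 243.192.170.224  path d0:H1→d1:-→d2:-  best=H1
  add 213.39.11.124/32 -> H1 at depth 32
  add 213.39.11.0/24 -> H0 at depth 24
  add 64.193.64.0/20 -> H0 at depth 20
  add 0.0.0.0/0 -> H0 at depth 0
  - 64.0.0.0/8 clear@8
  add 213.39.11.64/26 -> H4 at depth 26
  ? 64.128.0.1  path d0:H0→d1:-→d2:-→d3:-→d4:-→d5:-→d6:-→d7:-→d8:-→d9:H3  best=H3
  add 64.192.0.0/12 -> H5 at depth 12
  ? 171.107.26.156  path d0:H0→d1:-  best=H0

== LOOKUPS ==
["H3","no-route","H2","H3","H2","H2","H3","H1","H3","H1","H3","H0"]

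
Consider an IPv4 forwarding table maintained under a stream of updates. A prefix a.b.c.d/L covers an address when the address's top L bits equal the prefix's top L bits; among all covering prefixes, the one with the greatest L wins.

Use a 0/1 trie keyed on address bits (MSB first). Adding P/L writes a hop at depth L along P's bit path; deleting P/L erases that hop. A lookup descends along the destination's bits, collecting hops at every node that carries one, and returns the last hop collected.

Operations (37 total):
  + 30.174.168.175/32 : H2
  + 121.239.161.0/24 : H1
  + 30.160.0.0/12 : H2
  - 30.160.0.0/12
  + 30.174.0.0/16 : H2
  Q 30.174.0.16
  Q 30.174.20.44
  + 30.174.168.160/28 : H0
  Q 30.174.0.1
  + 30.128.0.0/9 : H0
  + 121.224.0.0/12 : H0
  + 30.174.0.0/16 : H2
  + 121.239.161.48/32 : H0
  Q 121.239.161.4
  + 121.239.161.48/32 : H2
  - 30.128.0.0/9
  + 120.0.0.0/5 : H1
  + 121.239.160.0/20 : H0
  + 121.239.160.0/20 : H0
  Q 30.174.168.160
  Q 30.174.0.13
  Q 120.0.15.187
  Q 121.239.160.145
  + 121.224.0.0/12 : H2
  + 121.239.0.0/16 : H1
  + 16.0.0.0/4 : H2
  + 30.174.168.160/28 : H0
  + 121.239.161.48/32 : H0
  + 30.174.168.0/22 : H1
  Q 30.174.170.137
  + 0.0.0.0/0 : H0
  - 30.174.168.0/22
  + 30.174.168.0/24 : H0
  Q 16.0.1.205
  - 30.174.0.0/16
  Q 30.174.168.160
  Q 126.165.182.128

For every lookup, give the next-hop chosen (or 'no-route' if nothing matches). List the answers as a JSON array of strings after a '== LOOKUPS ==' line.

Trace:
  + 30.174.168.175/32 (H2) depth=32
  + 121.239.161.0/24 (H1) depth=24
  + 30.160.0.0/12 (H2) depth=12
  - 30.160.0.0/12 clear@12
  + 30.174.0.0/16 (H2) depth=16
  ? 30.174.0.16  path d0:-→d1:-→d2:-→d3:-→d4:-→d5:-→d6:-→d7:-→d8:-→d9:-→d10:-→d11:-→d12:-→d13:-→d14:-→d15:-→d16:H2  best=H2
  ? 30.174.20.44  path d0:-→d1:-→d2:-→d3:-→d4:-→d5:-→d6:-→d7:-→d8:-→d9:-→d10:-→d11:-→d12:-→d13:-→d14:-→d15:-→d16:H2  best=H2
  + 30.174.168.160/28 (H0) depth=28
  ? 30.174.0.1  path d0:-→d1:-→d2:-→d3:-→d4:-→d5:-→d6:-→d7:-→d8:-→d9:-→d10:-→d11:-→d12:-→d13:-→d14:-→d15:-→d16:H2  best=H2
  + 30.128.0.0/9 (H0) depth=9
  + 121.224.0.0/12 (H0) depth=12
  + 30.174.0.0/16 (H2) depth=16
  + 121.239.161.48/32 (H0) depth=32
  ? 121.239.161.4  path d0:-→d1:-→d2:-→d3:-→d4:-→d5:-→d6:-→d7:-→d8:-→d9:-→d10:-→d11:-→d12:H0→d13:-→d14:-→d15:-→d16:-→d17:-→d18:-→d19:-→d20:-→d21:-→d22:-→d23:-→d24:H1→d25:-→d26:-  best=H1
  + 121.239.161.48/32 (H2) depth=32
  - 30.128.0.0/9 clear@9
  + 120.0.0.0/5 (H1) depth=5
  + 121.239.160.0/20 (H0) depth=20
  + 121.239.160.0/20 (H0) depth=20
  ? 30.174.168.160  path d0:-→d1:-→d2:-→d3:-→d4:-→d5:-→d6:-→d7:-→d8:-→d9:-→d10:-→d11:-→d12:-→d13:-→d14:-→d15:-→d16:H2→d17:-→d18:-→d19:-→d20:-→d21:-→d22:-→d23:-→d24:-→d25:-→d26:-→d27:-→d28:H0  best=H0
  ? 30.174.0.13  path d0:-→d1:-→d2:-→d3:-→d4:-→d5:-→d6:-→d7:-→d8:-→d9:-→d10:-→d11:-→d12:-→d13:-→d14:-→d15:-→d16:H2  best=H2
  ? 120.0.15.187  path d0:-→d1:-→d2:-→d3:-→d4:-→d5:H1→d6:-→d7:-  best=H1
  ? 121.239.160.145  path d0:-→d1:-→d2:-→d3:-→d4:-→d5:H1→d6:-→d7:-→d8:-→d9:-→d10:-→d11:-→d12:H0→d13:-→d14:-→d15:-→d16:-→d17:-→d18:-→d19:-→d20:H0→d21:-→d22:-→d23:-  best=H0
  + 121.224.0.0/12 (H2) depth=12
  + 121.239.0.0/16 (H1) depth=16
  + 16.0.0.0/4 (H2) depth=4
  + 30.174.168.160/28 (H0) depth=28
  + 121.239.161.48/32 (H0) depth=32
  + 30.174.168.0/22 (H1) depth=22
  ? 30.174.170.137  path d0:-→d1:-→d2:-→d3:-→d4:H2→d5:-→d6:-→d7:-→d8:-→d9:-→d10:-→d11:-→d12:-→d13:-→d14:-→d15:-→d16:H2→d17:-→d18:-→d19:-→d20:-→d21:-→d22:H1  best=H1
  + 0.0.0.0/0 (H0) depth=0
  - 30.174.168.0/22 clear@22
  + 30.174.168.0/24 (H0) depth=24
  ? 16.0.1.205  path d0:H0→d1:-→d2:-→d3:-→d4:H2  best=H2
  - 30.174.0.0/16 clear@16
  ? 30.174.168.160  path d0:H0→d1:-→d2:-→d3:-→d4:H2→d5:-→d6:-→d7:-→d8:-→d9:-→d10:-→d11:-→d12:-→d13:-→d14:-→d15:-→d16:-→d17:-→d18:-→d19:-→d20:-→d21:-→d22:-→d23:-→d24:H0→d25:-→d26:-→d27:-→d28:H0  best=H0
  ? 126.165.182.128  path d0:H0→d1:-→d2:-→d3:-→d4:-→d5:H1  best=H1

== LOOKUPS ==
["H2","H2","H2","H1","H0","H2","H1","H0","H1","H2","H0","H1"]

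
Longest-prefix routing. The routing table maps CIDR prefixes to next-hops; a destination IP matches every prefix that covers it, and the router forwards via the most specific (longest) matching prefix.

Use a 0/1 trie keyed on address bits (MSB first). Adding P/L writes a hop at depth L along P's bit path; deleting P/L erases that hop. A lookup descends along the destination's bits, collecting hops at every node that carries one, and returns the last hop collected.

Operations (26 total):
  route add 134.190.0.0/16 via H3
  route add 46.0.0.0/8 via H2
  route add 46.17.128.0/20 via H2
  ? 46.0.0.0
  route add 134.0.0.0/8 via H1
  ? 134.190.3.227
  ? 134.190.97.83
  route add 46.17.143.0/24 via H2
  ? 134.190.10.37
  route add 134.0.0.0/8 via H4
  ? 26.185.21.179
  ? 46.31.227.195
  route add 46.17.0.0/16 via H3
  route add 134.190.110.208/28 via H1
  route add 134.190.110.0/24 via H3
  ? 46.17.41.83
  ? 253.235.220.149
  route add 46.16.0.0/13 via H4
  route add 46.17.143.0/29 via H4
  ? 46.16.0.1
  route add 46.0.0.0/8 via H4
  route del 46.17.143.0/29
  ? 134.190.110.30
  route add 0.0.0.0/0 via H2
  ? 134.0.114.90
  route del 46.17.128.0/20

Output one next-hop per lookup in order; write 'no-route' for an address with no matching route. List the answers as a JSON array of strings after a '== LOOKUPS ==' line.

Trace:
  add 134.190.0.0/16 -> H3 at depth 16
  add 46.0.0.0/8 -> H2 at depth 8
  add 46.17.128.0/20 -> H2 at depth 20
  ? 46.0.0.0  path d0:-→d1:-→d2:-→d3:-→d4:-→d5:-→d6:-→d7:-→d8:H2→d9:-→d10:-→d11:-  best=H2
  add 134.0.0.0/8 -> H1 at depth 8
  ? 134.190.3.227  path d0:-→d1:-→d2:-→d3:-→d4:-→d5:-→d6:-→d7:-→d8:H1→d9:-→d10:-→d11:-→d12:-→d13:-→d14:-→d15:-→d16:H3  best=H3
  ? 134.190.97.83  path d0:-→d1:-→d2:-→d3:-→d4:-→d5:-→d6:-→d7:-→d8:H1→d9:-→d10:-→d11:-→d12:-→d13:-→d14:-→d15:-→d16:H3  best=H3
  add 46.17.143.0/24 -> H2 at depth 24
  ? 134.190.10.37  path d0:-→d1:-→d2:-→d3:-→d4:-→d5:-→d6:-→d7:-→d8:H1→d9:-→d10:-→d11:-→d12:-→d13:-→d14:-→d15:-→d16:H3  best=H3
  add 134.0.0.0/8 -> H4 at depth 8
  ? 26.185.21.179  path d0:-→d1:-→d2:-  best=no-route
  ? 46.31.227.195  path d0:-→d1:-→d2:-→d3:-→d4:-→d5:-→d6:-→d7:-→d8:H2→d9:-→d10:-→d11:-→d12:-  best=H2
  add 46.17.0.0/16 -> H3 at depth 16
  add 134.190.110.208/28 -> H1 at depth 28
  add 134.190.110.0/24 -> H3 at depth 24
  ? 46.17.41.83  path d0:-→d1:-→d2:-→d3:-→d4:-→d5:-→d6:-→d7:-→d8:H2→d9:-→d10:-→d11:-→d12:-→d13:-→d14:-→d15:-→d16:H3  best=H3
  ? 253.235.220.149  path d0:-→d1:-  best=no-route
  add 46.16.0.0/13 -> H4 at depth 13
  add 46.17.143.0/29 -> H4 at depth 29
  ? 46.16.0.1  path d0:-→d1:-→d2:-→d3:-→d4:-→d5:-→d6:-→d7:-→d8:H2→d9:-→d10:-→d11:-→d12:-→d13:H4→d14:-→d15:-  best=H4
  add 46.0.0.0/8 -> H4 at depth 8
  - 46.17.143.0/29 clear@29
  ? 134.190.110.30  path d0:-→d1:-→d2:-→d3:-→d4:-→d5:-→d6:-→d7:-→d8:H4→d9:-→d10:-→d11:-→d12:-→d13:-→d14:-→d15:-→d16:H3→d17:-→d18:-→d19:-→d20:-→d21:-→d22:-→d23:-→d24:H3  best=H3
  add 0.0.0.0/0 -> H2 at depth 0
  ? 134.0.114.90  path d0:H2→d1:-→d2:-→d3:-→d4:-→d5:-→d6:-→d7:-→d8:H4  best=H4
  - 46.17.128.0/20 clear@20

== LOOKUPS ==
["H2","H3","H3","H3","no-route","H2","H3","no-route","H4","H3","H4"]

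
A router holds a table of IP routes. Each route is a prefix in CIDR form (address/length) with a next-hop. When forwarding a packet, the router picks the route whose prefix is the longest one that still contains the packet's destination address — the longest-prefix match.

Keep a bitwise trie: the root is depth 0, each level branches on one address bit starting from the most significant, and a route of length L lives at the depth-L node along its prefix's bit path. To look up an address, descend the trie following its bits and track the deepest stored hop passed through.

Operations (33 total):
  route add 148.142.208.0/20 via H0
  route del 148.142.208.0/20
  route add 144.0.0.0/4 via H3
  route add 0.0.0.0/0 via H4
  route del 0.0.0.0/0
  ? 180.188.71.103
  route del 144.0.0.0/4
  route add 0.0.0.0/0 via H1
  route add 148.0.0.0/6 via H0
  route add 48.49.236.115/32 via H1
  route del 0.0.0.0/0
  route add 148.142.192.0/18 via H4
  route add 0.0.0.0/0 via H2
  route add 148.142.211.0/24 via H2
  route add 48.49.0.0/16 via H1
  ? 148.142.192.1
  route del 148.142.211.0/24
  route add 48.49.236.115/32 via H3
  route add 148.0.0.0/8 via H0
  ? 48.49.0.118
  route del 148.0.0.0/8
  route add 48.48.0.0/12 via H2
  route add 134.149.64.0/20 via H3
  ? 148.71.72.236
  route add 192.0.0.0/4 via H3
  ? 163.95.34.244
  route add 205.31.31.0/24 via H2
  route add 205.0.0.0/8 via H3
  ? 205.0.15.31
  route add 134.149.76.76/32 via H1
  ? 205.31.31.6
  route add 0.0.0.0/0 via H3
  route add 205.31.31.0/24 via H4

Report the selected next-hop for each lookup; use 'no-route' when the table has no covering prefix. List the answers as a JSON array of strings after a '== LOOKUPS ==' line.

Apply in order:
  add 148.142.208.0/20 -> H0 at depth 20
  - 148.142.208.0/20 clear@20
  add 144.0.0.0/4 -> H3 at depth 4
  add 0.0.0.0/0 -> H4 at depth 0
  - 0.0.0.0/0 clear@0
  Q 180.188.71.103: descend 10 ; hops seen [∅] ; pick no-route
  - 144.0.0.0/4 clear@4
  add 0.0.0.0/0 -> H1 at depth 0
  add 148.0.0.0/6 -> H0 at depth 6
  add 48.49.236.115/32 -> H1 at depth 32
  - 0.0.0.0/0 clear@0
  add 148.142.192.0/18 -> H4 at depth 18
  add 0.0.0.0/0 -> H2 at depth 0
  add 148.142.211.0/24 -> H2 at depth 24
  add 48.49.0.0/16 -> H1 at depth 16
  Q 148.142.192.1: descend 1001010010001110110 ; hops seen [H2,H0,H4] ; pick H4
  - 148.142.211.0/24 clear@24
  add 48.49.236.115/32 -> H3 at depth 32
  add 148.0.0.0/8 -> H0 at depth 8
  Q 48.49.0.118: descend 0011000000110001 ; hops seen [H2,H1] ; pick H1
  - 148.0.0.0/8 clear@8
  add 48.48.0.0/12 -> H2 at depth 12
  add 134.149.64.0/20 -> H3 at depth 20
  Q 148.71.72.236: descend 10010100 ; hops seen [H2,H0] ; pick H0
  add 192.0.0.0/4 -> H3 at depth 4
  Q 163.95.34.244: descend 10 ; hops seen [H2] ; pick H2
  add 205.31.31.0/24 -> H2 at depth 24
  add 205.0.0.0/8 -> H3 at depth 8
  Q 205.0.15.31: descend 11001101000 ; hops seen [H2,H3,H3] ; pick H3
  add 134.149.76.76/32 -> H1 at depth 32
  Q 205.31.31.6: descend 110011010001111100011111 ; hops seen [H2,H3,H3,H2] ; pick H2
  add 0.0.0.0/0 -> H3 at depth 0
  add 205.31.31.0/24 -> H4 at depth 24

== LOOKUPS ==
["no-route","H4","H1","H0","H2","H3","H2"]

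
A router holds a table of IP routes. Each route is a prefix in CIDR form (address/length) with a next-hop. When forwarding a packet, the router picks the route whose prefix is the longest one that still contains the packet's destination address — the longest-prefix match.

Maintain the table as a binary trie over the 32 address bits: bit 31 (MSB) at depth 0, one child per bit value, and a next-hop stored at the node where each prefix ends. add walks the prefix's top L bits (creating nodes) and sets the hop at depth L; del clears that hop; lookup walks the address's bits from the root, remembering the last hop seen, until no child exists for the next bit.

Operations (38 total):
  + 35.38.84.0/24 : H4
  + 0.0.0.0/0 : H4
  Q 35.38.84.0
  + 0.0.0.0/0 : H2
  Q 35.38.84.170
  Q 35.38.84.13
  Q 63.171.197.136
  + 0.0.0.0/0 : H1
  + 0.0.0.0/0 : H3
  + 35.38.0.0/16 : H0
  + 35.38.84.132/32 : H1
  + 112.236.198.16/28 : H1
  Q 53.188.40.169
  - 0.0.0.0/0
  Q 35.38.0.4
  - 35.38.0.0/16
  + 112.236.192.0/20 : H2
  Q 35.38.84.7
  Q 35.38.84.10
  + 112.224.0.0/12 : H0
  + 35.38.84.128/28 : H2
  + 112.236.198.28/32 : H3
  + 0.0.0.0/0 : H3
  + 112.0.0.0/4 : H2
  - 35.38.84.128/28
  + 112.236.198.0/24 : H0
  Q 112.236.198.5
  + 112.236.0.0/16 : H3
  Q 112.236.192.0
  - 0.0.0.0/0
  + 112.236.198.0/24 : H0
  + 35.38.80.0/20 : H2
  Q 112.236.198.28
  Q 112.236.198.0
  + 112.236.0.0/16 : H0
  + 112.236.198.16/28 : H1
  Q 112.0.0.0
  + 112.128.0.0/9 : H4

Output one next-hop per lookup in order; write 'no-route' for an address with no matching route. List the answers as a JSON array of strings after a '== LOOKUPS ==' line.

Process each operation:
  add 35.38.84.0/24 -> H4 at depth 24
  add 0.0.0.0/0 -> H4 at depth 0
  Q 35.38.84.0: descend 001000110010011001010100 ; hops seen [H4,H4] ; pick H4
  add 0.0.0.0/0 -> H2 at depth 0
  Q 35.38.84.170: descend 001000110010011001010100 ; hops seen [H2,H4] ; pick H4
  Q 35.38.84.13: descend 001000110010011001010100 ; hops seen [H2,H4] ; pick H4
  Q 63.171.197.136: descend 001 ; hops seen [H2] ; pick H2
  add 0.0.0.0/0 -> H1 at depth 0
  add 0.0.0.0/0 -> H3 at depth 0
  add 35.38.0.0/16 -> H0 at depth 16
  add 35.38.84.132/32 -> H1 at depth 32
  add 112.236.198.16/28 -> H1 at depth 28
  Q 53.188.40.169: descend 001 ; hops seen [H3] ; pick H3
  del 0.0.0.0/0 (clear depth 0)
  Q 35.38.0.4: descend 00100011001001100 ; hops seen [H0] ; pick H0
  del 35.38.0.0/16 (clear depth 16)
  add 112.236.192.0/20 -> H2 at depth 20
  Q 35.38.84.7: descend 001000110010011001010100 ; hops seen [H4] ; pick H4
  Q 35.38.84.10: descend 001000110010011001010100 ; hops seen [H4] ; pick H4
  add 112.224.0.0/12 -> H0 at depth 12
  add 35.38.84.128/28 -> H2 at depth 28
  add 112.236.198.28/32 -> H3 at depth 32
  add 0.0.0.0/0 -> H3 at depth 0
  add 112.0.0.0/4 -> H2 at depth 4
  del 35.38.84.128/28 (clear depth 28)
  add 112.236.198.0/24 -> H0 at depth 24
  Q 112.236.198.5: descend 011100001110110011000110000 ; hops seen [H3,H2,H0,H2,H0] ; pick H0
  add 112.236.0.0/16 -> H3 at depth 16
  Q 112.236.192.0: descend 011100001110110011000 ; hops seen [H3,H2,H0,H3,H2] ; pick H2
  del 0.0.0.0/0 (clear depth 0)
  add 112.236.198.0/24 -> H0 at depth 24
  add 35.38.80.0/20 -> H2 at depth 20
  Q 112.236.198.28: descend 01110000111011001100011000011100 ; hops seen [H2,H0,H3,H2,H0,H1,H3] ; pick H3
  Q 112.236.198.0: descend 011100001110110011000110000 ; hops seen [H2,H0,H3,H2,H0] ; pick H0
  add 112.236.0.0/16 -> H0 at depth 16
  add 112.236.198.16/28 -> H1 at depth 28
  Q 112.0.0.0: descend 01110000 ; hops seen [H2] ; pick H2
  add 112.128.0.0/9 -> H4 at depth 9

== LOOKUPS ==
["H4","H4","H4","H2","H3","H0","H4","H4","H0","H2","H3","H0","H2"]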